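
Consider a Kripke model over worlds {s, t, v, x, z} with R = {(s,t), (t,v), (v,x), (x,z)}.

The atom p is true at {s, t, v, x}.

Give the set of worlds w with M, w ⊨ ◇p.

{s, t, v}

s: successors {t}; p there: t:T. ✓
t: successors {v}; p there: v:T. ✓
v: successors {x}; p there: x:T. ✓
x: successors {z}; p there: z:F. ✗
z: no successors, so ◇p fails. ✗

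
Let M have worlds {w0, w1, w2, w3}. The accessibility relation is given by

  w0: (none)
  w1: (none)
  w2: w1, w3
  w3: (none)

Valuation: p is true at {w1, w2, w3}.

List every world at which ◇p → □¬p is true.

w0: ◇p is F, □¬p is T. ✓
w1: ◇p is F, □¬p is T. ✓
w2: ◇p is T, □¬p is F. ✗
w3: ◇p is F, □¬p is T. ✓

{w0, w1, w3}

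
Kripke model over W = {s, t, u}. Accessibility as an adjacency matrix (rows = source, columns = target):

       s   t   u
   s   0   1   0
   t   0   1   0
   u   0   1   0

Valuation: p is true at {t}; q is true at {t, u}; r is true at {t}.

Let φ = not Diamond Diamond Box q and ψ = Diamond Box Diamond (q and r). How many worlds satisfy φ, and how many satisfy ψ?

0 and 3

For not Diamond Diamond Box q:
s: Diamond Diamond Box q is T. ✗
t: Diamond Diamond Box q is T. ✗
u: Diamond Diamond Box q is T. ✗
— 0 worlds.
For Diamond Box Diamond (q and r):
s: successors {t}; Box Diamond (q and r) there: t:T. ✓
t: successors {t}; Box Diamond (q and r) there: t:T. ✓
u: successors {t}; Box Diamond (q and r) there: t:T. ✓
— 3 worlds.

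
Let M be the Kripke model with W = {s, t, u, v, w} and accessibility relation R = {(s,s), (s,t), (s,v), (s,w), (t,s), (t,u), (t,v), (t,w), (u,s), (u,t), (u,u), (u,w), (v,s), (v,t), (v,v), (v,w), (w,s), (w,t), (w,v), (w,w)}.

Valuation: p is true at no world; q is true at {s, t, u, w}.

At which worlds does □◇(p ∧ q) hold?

∅

s: successors {s, t, v, w}; ◇(p ∧ q) there: s:F, t:F, v:F, w:F. ✗
t: successors {s, u, v, w}; ◇(p ∧ q) there: s:F, u:F, v:F, w:F. ✗
u: successors {s, t, u, w}; ◇(p ∧ q) there: s:F, t:F, u:F, w:F. ✗
v: successors {s, t, v, w}; ◇(p ∧ q) there: s:F, t:F, v:F, w:F. ✗
w: successors {s, t, v, w}; ◇(p ∧ q) there: s:F, t:F, v:F, w:F. ✗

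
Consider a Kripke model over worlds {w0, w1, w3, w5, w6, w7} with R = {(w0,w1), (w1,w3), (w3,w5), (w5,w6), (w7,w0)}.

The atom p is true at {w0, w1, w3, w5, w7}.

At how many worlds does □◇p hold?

4

w0: successors {w1}; ◇p there: w1:T. ✓
w1: successors {w3}; ◇p there: w3:T. ✓
w3: successors {w5}; ◇p there: w5:F. ✗
w5: successors {w6}; ◇p there: w6:F. ✗
w6: no successors, so □◇p holds vacuously. ✓
w7: successors {w0}; ◇p there: w0:T. ✓
Satisfying worlds: {w0, w1, w6, w7}.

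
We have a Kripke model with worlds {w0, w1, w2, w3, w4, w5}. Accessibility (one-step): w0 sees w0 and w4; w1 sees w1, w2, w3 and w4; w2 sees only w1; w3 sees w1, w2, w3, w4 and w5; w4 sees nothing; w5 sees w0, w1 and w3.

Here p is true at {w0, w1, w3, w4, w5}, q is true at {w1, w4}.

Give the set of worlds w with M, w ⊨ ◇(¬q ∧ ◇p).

w0: successors {w0, w4}; ¬q ∧ ◇p there: w0:T, w4:F. ✓
w1: successors {w1, w2, w3, w4}; ¬q ∧ ◇p there: w1:F, w2:T, w3:T, w4:F. ✓
w2: successors {w1}; ¬q ∧ ◇p there: w1:F. ✗
w3: successors {w1, w2, w3, w4, w5}; ¬q ∧ ◇p there: w1:F, w2:T, w3:T, w4:F, w5:T. ✓
w4: no successors, so ◇(¬q ∧ ◇p) fails. ✗
w5: successors {w0, w1, w3}; ¬q ∧ ◇p there: w0:T, w1:F, w3:T. ✓

{w0, w1, w3, w5}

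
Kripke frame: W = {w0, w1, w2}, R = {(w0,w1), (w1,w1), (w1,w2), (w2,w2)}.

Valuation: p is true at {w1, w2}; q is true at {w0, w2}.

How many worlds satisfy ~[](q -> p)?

0

w0: [](q -> p) is T. ✗
w1: [](q -> p) is T. ✗
w2: [](q -> p) is T. ✗
Satisfying worlds: ∅.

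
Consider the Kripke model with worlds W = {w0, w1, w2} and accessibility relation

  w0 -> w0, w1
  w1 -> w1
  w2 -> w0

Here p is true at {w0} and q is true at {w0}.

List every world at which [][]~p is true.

w0: successors {w0, w1}; []~p there: w0:F, w1:T. ✗
w1: successors {w1}; []~p there: w1:T. ✓
w2: successors {w0}; []~p there: w0:F. ✗

{w1}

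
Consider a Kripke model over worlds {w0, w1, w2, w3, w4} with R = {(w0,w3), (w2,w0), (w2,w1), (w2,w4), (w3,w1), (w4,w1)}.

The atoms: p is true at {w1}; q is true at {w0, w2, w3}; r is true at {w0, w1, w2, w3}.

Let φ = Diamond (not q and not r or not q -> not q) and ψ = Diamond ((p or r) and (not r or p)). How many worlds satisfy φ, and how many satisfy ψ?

4 and 3

For Diamond (not q and not r or not q -> not q):
w0: successors {w3}; not q and not r or not q -> not q there: w3:T. ✓
w1: no successors, so Diamond (not q and not r or not q -> not q) fails. ✗
w2: successors {w0, w1, w4}; not q and not r or not q -> not q there: w0:T, w1:T, w4:T. ✓
w3: successors {w1}; not q and not r or not q -> not q there: w1:T. ✓
w4: successors {w1}; not q and not r or not q -> not q there: w1:T. ✓
— 4 worlds.
For Diamond ((p or r) and (not r or p)):
w0: successors {w3}; (p or r) and (not r or p) there: w3:F. ✗
w1: no successors, so Diamond ((p or r) and (not r or p)) fails. ✗
w2: successors {w0, w1, w4}; (p or r) and (not r or p) there: w0:F, w1:T, w4:F. ✓
w3: successors {w1}; (p or r) and (not r or p) there: w1:T. ✓
w4: successors {w1}; (p or r) and (not r or p) there: w1:T. ✓
— 3 worlds.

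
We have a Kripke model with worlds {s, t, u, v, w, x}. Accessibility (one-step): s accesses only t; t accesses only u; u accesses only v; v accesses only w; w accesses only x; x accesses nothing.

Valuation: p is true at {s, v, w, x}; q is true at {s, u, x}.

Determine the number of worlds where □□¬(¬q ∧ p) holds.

4

s: successors {t}; □¬(¬q ∧ p) there: t:T. ✓
t: successors {u}; □¬(¬q ∧ p) there: u:F. ✗
u: successors {v}; □¬(¬q ∧ p) there: v:F. ✗
v: successors {w}; □¬(¬q ∧ p) there: w:T. ✓
w: successors {x}; □¬(¬q ∧ p) there: x:T. ✓
x: no successors, so □□¬(¬q ∧ p) holds vacuously. ✓
Satisfying worlds: {s, v, w, x}.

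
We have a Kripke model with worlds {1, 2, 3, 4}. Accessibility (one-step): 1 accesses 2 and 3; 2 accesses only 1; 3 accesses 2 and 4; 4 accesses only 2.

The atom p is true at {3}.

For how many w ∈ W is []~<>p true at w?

1: successors {2, 3}; ~<>p there: 2:T, 3:T. ✓
2: successors {1}; ~<>p there: 1:F. ✗
3: successors {2, 4}; ~<>p there: 2:T, 4:T. ✓
4: successors {2}; ~<>p there: 2:T. ✓
Satisfying worlds: {1, 3, 4}.

3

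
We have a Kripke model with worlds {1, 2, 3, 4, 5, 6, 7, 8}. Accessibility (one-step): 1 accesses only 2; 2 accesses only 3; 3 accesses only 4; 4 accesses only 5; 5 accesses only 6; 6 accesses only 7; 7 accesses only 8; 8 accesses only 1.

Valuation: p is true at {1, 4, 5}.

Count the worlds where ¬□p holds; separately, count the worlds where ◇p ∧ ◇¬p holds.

For ¬□p:
1: □p is F. ✓
2: □p is F. ✓
3: □p is T. ✗
4: □p is T. ✗
5: □p is F. ✓
6: □p is F. ✓
7: □p is F. ✓
8: □p is T. ✗
— 5 worlds.
For ◇p ∧ ◇¬p:
1: ◇p is F, ◇¬p is T. ✗
2: ◇p is F, ◇¬p is T. ✗
3: ◇p is T, ◇¬p is F. ✗
4: ◇p is T, ◇¬p is F. ✗
5: ◇p is F, ◇¬p is T. ✗
6: ◇p is F, ◇¬p is T. ✗
7: ◇p is F, ◇¬p is T. ✗
8: ◇p is T, ◇¬p is F. ✗
— 0 worlds.

5 and 0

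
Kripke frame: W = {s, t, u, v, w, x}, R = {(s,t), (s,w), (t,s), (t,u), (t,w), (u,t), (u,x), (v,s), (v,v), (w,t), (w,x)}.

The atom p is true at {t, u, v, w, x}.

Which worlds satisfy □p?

s: successors {t, w}; p there: t:T, w:T. ✓
t: successors {s, u, w}; p there: s:F, u:T, w:T. ✗
u: successors {t, x}; p there: t:T, x:T. ✓
v: successors {s, v}; p there: s:F, v:T. ✗
w: successors {t, x}; p there: t:T, x:T. ✓
x: no successors, so □p holds vacuously. ✓

{s, u, w, x}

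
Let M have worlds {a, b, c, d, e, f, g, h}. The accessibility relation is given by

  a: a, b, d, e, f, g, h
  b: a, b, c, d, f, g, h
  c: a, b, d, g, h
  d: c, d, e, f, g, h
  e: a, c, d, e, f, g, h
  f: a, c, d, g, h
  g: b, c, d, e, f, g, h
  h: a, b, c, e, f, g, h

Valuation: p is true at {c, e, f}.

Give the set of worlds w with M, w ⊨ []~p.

a: successors {a, b, d, e, f, g, h}; ~p there: a:T, b:T, d:T, e:F, f:F, g:T, h:T. ✗
b: successors {a, b, c, d, f, g, h}; ~p there: a:T, b:T, c:F, d:T, f:F, g:T, h:T. ✗
c: successors {a, b, d, g, h}; ~p there: a:T, b:T, d:T, g:T, h:T. ✓
d: successors {c, d, e, f, g, h}; ~p there: c:F, d:T, e:F, f:F, g:T, h:T. ✗
e: successors {a, c, d, e, f, g, h}; ~p there: a:T, c:F, d:T, e:F, f:F, g:T, h:T. ✗
f: successors {a, c, d, g, h}; ~p there: a:T, c:F, d:T, g:T, h:T. ✗
g: successors {b, c, d, e, f, g, h}; ~p there: b:T, c:F, d:T, e:F, f:F, g:T, h:T. ✗
h: successors {a, b, c, e, f, g, h}; ~p there: a:T, b:T, c:F, e:F, f:F, g:T, h:T. ✗

{c}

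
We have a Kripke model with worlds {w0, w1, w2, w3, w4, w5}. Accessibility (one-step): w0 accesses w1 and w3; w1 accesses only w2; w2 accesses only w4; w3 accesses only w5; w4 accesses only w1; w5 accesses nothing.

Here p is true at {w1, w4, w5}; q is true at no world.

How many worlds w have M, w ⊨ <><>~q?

4

w0: successors {w1, w3}; <>~q there: w1:T, w3:T. ✓
w1: successors {w2}; <>~q there: w2:T. ✓
w2: successors {w4}; <>~q there: w4:T. ✓
w3: successors {w5}; <>~q there: w5:F. ✗
w4: successors {w1}; <>~q there: w1:T. ✓
w5: no successors, so <><>~q fails. ✗
Satisfying worlds: {w0, w1, w2, w4}.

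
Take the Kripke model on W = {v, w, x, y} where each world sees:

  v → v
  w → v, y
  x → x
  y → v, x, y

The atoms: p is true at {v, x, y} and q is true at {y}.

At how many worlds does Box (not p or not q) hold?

v: successors {v}; not p or not q there: v:T. ✓
w: successors {v, y}; not p or not q there: v:T, y:F. ✗
x: successors {x}; not p or not q there: x:T. ✓
y: successors {v, x, y}; not p or not q there: v:T, x:T, y:F. ✗
Satisfying worlds: {v, x}.

2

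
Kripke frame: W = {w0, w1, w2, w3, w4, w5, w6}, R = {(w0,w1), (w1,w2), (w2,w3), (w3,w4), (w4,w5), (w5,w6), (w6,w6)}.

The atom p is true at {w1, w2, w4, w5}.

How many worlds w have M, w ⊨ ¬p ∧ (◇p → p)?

w0: ¬p is T, ◇p → p is F. ✗
w1: ¬p is F, ◇p → p is T. ✗
w2: ¬p is F, ◇p → p is T. ✗
w3: ¬p is T, ◇p → p is F. ✗
w4: ¬p is F, ◇p → p is T. ✗
w5: ¬p is F, ◇p → p is T. ✗
w6: ¬p is T, ◇p → p is T. ✓
Satisfying worlds: {w6}.

1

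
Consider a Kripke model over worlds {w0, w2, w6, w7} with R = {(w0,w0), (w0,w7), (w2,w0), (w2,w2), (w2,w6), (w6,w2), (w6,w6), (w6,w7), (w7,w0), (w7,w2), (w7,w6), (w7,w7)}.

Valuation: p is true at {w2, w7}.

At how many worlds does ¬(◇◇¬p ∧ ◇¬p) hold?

w0: ◇◇¬p ∧ ◇¬p is T. ✗
w2: ◇◇¬p ∧ ◇¬p is T. ✗
w6: ◇◇¬p ∧ ◇¬p is T. ✗
w7: ◇◇¬p ∧ ◇¬p is T. ✗
Satisfying worlds: ∅.

0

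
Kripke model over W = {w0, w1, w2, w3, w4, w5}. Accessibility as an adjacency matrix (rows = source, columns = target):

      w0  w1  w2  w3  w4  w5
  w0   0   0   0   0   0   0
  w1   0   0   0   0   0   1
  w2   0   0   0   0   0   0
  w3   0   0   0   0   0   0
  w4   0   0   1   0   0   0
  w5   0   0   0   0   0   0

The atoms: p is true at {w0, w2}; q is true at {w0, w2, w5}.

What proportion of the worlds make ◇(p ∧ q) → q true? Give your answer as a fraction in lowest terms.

w0: ◇(p ∧ q) is F, q is T. ✓
w1: ◇(p ∧ q) is F, q is F. ✓
w2: ◇(p ∧ q) is F, q is T. ✓
w3: ◇(p ∧ q) is F, q is F. ✓
w4: ◇(p ∧ q) is T, q is F. ✗
w5: ◇(p ∧ q) is F, q is T. ✓
That's 5 of 6 worlds, so 5/6.

5/6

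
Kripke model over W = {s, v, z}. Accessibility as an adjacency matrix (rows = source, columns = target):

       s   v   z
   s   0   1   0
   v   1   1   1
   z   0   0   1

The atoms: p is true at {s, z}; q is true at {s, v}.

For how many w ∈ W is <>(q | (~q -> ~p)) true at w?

s: successors {v}; q | (~q -> ~p) there: v:T. ✓
v: successors {s, v, z}; q | (~q -> ~p) there: s:T, v:T, z:F. ✓
z: successors {z}; q | (~q -> ~p) there: z:F. ✗
Satisfying worlds: {s, v}.

2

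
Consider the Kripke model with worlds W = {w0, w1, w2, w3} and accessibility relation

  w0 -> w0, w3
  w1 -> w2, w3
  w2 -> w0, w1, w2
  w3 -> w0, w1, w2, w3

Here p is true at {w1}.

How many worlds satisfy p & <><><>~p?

1

w0: p is F, <><><>~p is T. ✗
w1: p is T, <><><>~p is T. ✓
w2: p is F, <><><>~p is T. ✗
w3: p is F, <><><>~p is T. ✗
Satisfying worlds: {w1}.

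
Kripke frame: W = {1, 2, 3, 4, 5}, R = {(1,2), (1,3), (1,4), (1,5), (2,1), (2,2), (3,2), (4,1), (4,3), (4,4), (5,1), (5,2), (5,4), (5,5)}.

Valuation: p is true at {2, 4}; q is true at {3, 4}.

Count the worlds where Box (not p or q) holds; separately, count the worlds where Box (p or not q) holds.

1 and 3

For Box (not p or q):
1: successors {2, 3, 4, 5}; not p or q there: 2:F, 3:T, 4:T, 5:T. ✗
2: successors {1, 2}; not p or q there: 1:T, 2:F. ✗
3: successors {2}; not p or q there: 2:F. ✗
4: successors {1, 3, 4}; not p or q there: 1:T, 3:T, 4:T. ✓
5: successors {1, 2, 4, 5}; not p or q there: 1:T, 2:F, 4:T, 5:T. ✗
— 1 world.
For Box (p or not q):
1: successors {2, 3, 4, 5}; p or not q there: 2:T, 3:F, 4:T, 5:T. ✗
2: successors {1, 2}; p or not q there: 1:T, 2:T. ✓
3: successors {2}; p or not q there: 2:T. ✓
4: successors {1, 3, 4}; p or not q there: 1:T, 3:F, 4:T. ✗
5: successors {1, 2, 4, 5}; p or not q there: 1:T, 2:T, 4:T, 5:T. ✓
— 3 worlds.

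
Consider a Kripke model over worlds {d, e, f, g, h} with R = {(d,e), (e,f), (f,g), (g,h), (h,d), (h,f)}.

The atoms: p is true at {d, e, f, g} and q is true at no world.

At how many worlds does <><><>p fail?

1

d: successors {e}; <><>p there: e:T. ✓
e: successors {f}; <><>p there: f:F. ✗
f: successors {g}; <><>p there: g:T. ✓
g: successors {h}; <><>p there: h:T. ✓
h: successors {d, f}; <><>p there: d:T, f:F. ✓
Satisfying worlds: {d, f, g, h}.
So <><><>p fails at the other 1 world.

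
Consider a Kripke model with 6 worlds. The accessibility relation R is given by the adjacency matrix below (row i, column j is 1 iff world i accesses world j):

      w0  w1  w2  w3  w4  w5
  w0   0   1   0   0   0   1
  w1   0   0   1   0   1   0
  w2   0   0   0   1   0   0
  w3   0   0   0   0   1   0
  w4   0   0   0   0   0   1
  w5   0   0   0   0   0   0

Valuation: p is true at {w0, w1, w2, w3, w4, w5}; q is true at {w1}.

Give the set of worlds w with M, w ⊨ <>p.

w0: successors {w1, w5}; p there: w1:T, w5:T. ✓
w1: successors {w2, w4}; p there: w2:T, w4:T. ✓
w2: successors {w3}; p there: w3:T. ✓
w3: successors {w4}; p there: w4:T. ✓
w4: successors {w5}; p there: w5:T. ✓
w5: no successors, so <>p fails. ✗

{w0, w1, w2, w3, w4}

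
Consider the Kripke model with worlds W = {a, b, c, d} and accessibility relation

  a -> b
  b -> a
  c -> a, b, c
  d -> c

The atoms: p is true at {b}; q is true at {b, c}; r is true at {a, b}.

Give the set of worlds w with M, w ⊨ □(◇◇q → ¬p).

{b, d}

a: successors {b}; ◇◇q → ¬p there: b:F. ✗
b: successors {a}; ◇◇q → ¬p there: a:T. ✓
c: successors {a, b, c}; ◇◇q → ¬p there: a:T, b:F, c:T. ✗
d: successors {c}; ◇◇q → ¬p there: c:T. ✓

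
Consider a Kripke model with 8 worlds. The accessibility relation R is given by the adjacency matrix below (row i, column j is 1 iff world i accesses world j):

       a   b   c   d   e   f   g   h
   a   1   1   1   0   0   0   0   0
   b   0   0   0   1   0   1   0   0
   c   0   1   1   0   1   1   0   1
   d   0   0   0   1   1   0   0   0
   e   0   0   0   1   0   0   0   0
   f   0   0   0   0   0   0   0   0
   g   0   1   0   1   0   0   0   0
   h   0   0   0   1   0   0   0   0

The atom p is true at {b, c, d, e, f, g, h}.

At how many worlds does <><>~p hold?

a: successors {a, b, c}; <>~p there: a:T, b:F, c:F. ✓
b: successors {d, f}; <>~p there: d:F, f:F. ✗
c: successors {b, c, e, f, h}; <>~p there: b:F, c:F, e:F, f:F, h:F. ✗
d: successors {d, e}; <>~p there: d:F, e:F. ✗
e: successors {d}; <>~p there: d:F. ✗
f: no successors, so <><>~p fails. ✗
g: successors {b, d}; <>~p there: b:F, d:F. ✗
h: successors {d}; <>~p there: d:F. ✗
Satisfying worlds: {a}.

1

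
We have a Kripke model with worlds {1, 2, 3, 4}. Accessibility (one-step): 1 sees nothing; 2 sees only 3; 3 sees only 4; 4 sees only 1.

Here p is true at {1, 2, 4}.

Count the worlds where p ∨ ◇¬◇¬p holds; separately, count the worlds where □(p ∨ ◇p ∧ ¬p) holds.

4 and 4

For p ∨ ◇¬◇¬p:
1: p is T, ◇¬◇¬p is F. ✓
2: p is T, ◇¬◇¬p is T. ✓
3: p is F, ◇¬◇¬p is T. ✓
4: p is T, ◇¬◇¬p is T. ✓
— 4 worlds.
For □(p ∨ ◇p ∧ ¬p):
1: no successors, so □(p ∨ ◇p ∧ ¬p) holds vacuously. ✓
2: successors {3}; p ∨ ◇p ∧ ¬p there: 3:T. ✓
3: successors {4}; p ∨ ◇p ∧ ¬p there: 4:T. ✓
4: successors {1}; p ∨ ◇p ∧ ¬p there: 1:T. ✓
— 4 worlds.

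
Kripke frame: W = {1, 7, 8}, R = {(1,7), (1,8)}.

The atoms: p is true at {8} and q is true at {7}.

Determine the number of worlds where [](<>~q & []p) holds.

2

1: successors {7, 8}; <>~q & []p there: 7:F, 8:F. ✗
7: no successors, so [](<>~q & []p) holds vacuously. ✓
8: no successors, so [](<>~q & []p) holds vacuously. ✓
Satisfying worlds: {7, 8}.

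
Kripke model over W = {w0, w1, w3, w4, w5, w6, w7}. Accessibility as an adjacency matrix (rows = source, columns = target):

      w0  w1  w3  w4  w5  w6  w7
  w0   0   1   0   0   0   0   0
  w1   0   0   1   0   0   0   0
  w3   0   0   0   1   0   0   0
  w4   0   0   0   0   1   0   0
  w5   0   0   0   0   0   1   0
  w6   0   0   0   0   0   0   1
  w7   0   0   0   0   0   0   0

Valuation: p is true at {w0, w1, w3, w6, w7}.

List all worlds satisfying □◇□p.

w0: successors {w1}; ◇□p there: w1:F. ✗
w1: successors {w3}; ◇□p there: w3:F. ✗
w3: successors {w4}; ◇□p there: w4:T. ✓
w4: successors {w5}; ◇□p there: w5:T. ✓
w5: successors {w6}; ◇□p there: w6:T. ✓
w6: successors {w7}; ◇□p there: w7:F. ✗
w7: no successors, so □◇□p holds vacuously. ✓

{w3, w4, w5, w7}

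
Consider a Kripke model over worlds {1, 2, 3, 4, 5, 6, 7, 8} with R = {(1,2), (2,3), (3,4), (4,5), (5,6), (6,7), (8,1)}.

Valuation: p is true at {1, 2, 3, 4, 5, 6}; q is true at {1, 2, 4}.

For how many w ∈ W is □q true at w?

4

1: successors {2}; q there: 2:T. ✓
2: successors {3}; q there: 3:F. ✗
3: successors {4}; q there: 4:T. ✓
4: successors {5}; q there: 5:F. ✗
5: successors {6}; q there: 6:F. ✗
6: successors {7}; q there: 7:F. ✗
7: no successors, so □q holds vacuously. ✓
8: successors {1}; q there: 1:T. ✓
Satisfying worlds: {1, 3, 7, 8}.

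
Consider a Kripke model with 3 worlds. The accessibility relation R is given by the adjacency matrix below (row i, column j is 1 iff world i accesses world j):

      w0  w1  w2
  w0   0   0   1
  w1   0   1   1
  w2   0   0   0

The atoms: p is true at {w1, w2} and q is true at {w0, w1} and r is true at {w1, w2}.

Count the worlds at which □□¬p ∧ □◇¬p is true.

1

w0: □□¬p is T, □◇¬p is F. ✗
w1: □□¬p is F, □◇¬p is F. ✗
w2: □□¬p is T, □◇¬p is T. ✓
Satisfying worlds: {w2}.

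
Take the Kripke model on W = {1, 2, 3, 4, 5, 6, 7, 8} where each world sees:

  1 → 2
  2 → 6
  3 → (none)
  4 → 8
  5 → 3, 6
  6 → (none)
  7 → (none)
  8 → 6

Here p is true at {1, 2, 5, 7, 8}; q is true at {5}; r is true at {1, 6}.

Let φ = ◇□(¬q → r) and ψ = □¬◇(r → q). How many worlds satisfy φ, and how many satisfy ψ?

5 and 8

For ◇□(¬q → r):
1: successors {2}; □(¬q → r) there: 2:T. ✓
2: successors {6}; □(¬q → r) there: 6:T. ✓
3: no successors, so ◇□(¬q → r) fails. ✗
4: successors {8}; □(¬q → r) there: 8:T. ✓
5: successors {3, 6}; □(¬q → r) there: 3:T, 6:T. ✓
6: no successors, so ◇□(¬q → r) fails. ✗
7: no successors, so ◇□(¬q → r) fails. ✗
8: successors {6}; □(¬q → r) there: 6:T. ✓
— 5 worlds.
For □¬◇(r → q):
1: successors {2}; ¬◇(r → q) there: 2:T. ✓
2: successors {6}; ¬◇(r → q) there: 6:T. ✓
3: no successors, so □¬◇(r → q) holds vacuously. ✓
4: successors {8}; ¬◇(r → q) there: 8:T. ✓
5: successors {3, 6}; ¬◇(r → q) there: 3:T, 6:T. ✓
6: no successors, so □¬◇(r → q) holds vacuously. ✓
7: no successors, so □¬◇(r → q) holds vacuously. ✓
8: successors {6}; ¬◇(r → q) there: 6:T. ✓
— 8 worlds.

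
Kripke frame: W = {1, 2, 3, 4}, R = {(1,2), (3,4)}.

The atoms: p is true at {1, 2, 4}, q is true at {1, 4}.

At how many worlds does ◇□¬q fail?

1: successors {2}; □¬q there: 2:T. ✓
2: no successors, so ◇□¬q fails. ✗
3: successors {4}; □¬q there: 4:T. ✓
4: no successors, so ◇□¬q fails. ✗
Satisfying worlds: {1, 3}.
So ◇□¬q fails at the other 2 worlds.

2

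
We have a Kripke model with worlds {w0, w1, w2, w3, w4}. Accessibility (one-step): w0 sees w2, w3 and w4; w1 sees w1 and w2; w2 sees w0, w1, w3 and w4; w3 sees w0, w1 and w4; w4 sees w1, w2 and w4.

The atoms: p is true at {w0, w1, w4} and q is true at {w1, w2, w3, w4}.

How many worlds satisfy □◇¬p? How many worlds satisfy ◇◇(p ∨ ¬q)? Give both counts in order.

For □◇¬p:
w0: successors {w2, w3, w4}; ◇¬p there: w2:T, w3:F, w4:T. ✗
w1: successors {w1, w2}; ◇¬p there: w1:T, w2:T. ✓
w2: successors {w0, w1, w3, w4}; ◇¬p there: w0:T, w1:T, w3:F, w4:T. ✗
w3: successors {w0, w1, w4}; ◇¬p there: w0:T, w1:T, w4:T. ✓
w4: successors {w1, w2, w4}; ◇¬p there: w1:T, w2:T, w4:T. ✓
— 3 worlds.
For ◇◇(p ∨ ¬q):
w0: successors {w2, w3, w4}; ◇(p ∨ ¬q) there: w2:T, w3:T, w4:T. ✓
w1: successors {w1, w2}; ◇(p ∨ ¬q) there: w1:T, w2:T. ✓
w2: successors {w0, w1, w3, w4}; ◇(p ∨ ¬q) there: w0:T, w1:T, w3:T, w4:T. ✓
w3: successors {w0, w1, w4}; ◇(p ∨ ¬q) there: w0:T, w1:T, w4:T. ✓
w4: successors {w1, w2, w4}; ◇(p ∨ ¬q) there: w1:T, w2:T, w4:T. ✓
— 5 worlds.

3 and 5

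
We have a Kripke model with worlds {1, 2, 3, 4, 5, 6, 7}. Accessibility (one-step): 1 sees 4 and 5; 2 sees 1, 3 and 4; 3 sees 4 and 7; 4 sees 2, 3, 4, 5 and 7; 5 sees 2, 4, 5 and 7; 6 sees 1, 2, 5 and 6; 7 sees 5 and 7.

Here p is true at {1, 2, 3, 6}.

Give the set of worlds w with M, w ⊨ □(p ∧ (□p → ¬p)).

1: successors {4, 5}; p ∧ (□p → ¬p) there: 4:F, 5:F. ✗
2: successors {1, 3, 4}; p ∧ (□p → ¬p) there: 1:T, 3:T, 4:F. ✗
3: successors {4, 7}; p ∧ (□p → ¬p) there: 4:F, 7:F. ✗
4: successors {2, 3, 4, 5, 7}; p ∧ (□p → ¬p) there: 2:T, 3:T, 4:F, 5:F, 7:F. ✗
5: successors {2, 4, 5, 7}; p ∧ (□p → ¬p) there: 2:T, 4:F, 5:F, 7:F. ✗
6: successors {1, 2, 5, 6}; p ∧ (□p → ¬p) there: 1:T, 2:T, 5:F, 6:T. ✗
7: successors {5, 7}; p ∧ (□p → ¬p) there: 5:F, 7:F. ✗

∅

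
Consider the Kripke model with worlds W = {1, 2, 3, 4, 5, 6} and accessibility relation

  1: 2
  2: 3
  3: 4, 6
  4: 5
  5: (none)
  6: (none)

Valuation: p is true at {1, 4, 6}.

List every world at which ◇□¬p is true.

{1, 3, 4}

1: successors {2}; □¬p there: 2:T. ✓
2: successors {3}; □¬p there: 3:F. ✗
3: successors {4, 6}; □¬p there: 4:T, 6:T. ✓
4: successors {5}; □¬p there: 5:T. ✓
5: no successors, so ◇□¬p fails. ✗
6: no successors, so ◇□¬p fails. ✗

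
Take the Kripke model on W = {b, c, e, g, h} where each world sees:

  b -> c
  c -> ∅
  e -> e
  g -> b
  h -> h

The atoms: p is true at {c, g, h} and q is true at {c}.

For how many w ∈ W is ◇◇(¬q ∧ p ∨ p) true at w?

b: successors {c}; ◇(¬q ∧ p ∨ p) there: c:F. ✗
c: no successors, so ◇◇(¬q ∧ p ∨ p) fails. ✗
e: successors {e}; ◇(¬q ∧ p ∨ p) there: e:F. ✗
g: successors {b}; ◇(¬q ∧ p ∨ p) there: b:T. ✓
h: successors {h}; ◇(¬q ∧ p ∨ p) there: h:T. ✓
Satisfying worlds: {g, h}.

2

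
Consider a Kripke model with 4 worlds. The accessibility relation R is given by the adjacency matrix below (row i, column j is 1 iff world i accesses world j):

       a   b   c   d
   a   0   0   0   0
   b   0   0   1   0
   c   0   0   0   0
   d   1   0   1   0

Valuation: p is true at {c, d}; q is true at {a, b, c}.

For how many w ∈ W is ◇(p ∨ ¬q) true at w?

a: no successors, so ◇(p ∨ ¬q) fails. ✗
b: successors {c}; p ∨ ¬q there: c:T. ✓
c: no successors, so ◇(p ∨ ¬q) fails. ✗
d: successors {a, c}; p ∨ ¬q there: a:F, c:T. ✓
Satisfying worlds: {b, d}.

2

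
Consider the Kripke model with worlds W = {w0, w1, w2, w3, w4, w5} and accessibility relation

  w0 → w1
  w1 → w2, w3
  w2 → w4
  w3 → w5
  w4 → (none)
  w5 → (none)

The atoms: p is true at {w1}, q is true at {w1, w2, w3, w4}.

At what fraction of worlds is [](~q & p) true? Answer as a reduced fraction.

w0: successors {w1}; ~q & p there: w1:F. ✗
w1: successors {w2, w3}; ~q & p there: w2:F, w3:F. ✗
w2: successors {w4}; ~q & p there: w4:F. ✗
w3: successors {w5}; ~q & p there: w5:F. ✗
w4: no successors, so [](~q & p) holds vacuously. ✓
w5: no successors, so [](~q & p) holds vacuously. ✓
That's 2 of 6 worlds, so 2/6 = 1/3.

1/3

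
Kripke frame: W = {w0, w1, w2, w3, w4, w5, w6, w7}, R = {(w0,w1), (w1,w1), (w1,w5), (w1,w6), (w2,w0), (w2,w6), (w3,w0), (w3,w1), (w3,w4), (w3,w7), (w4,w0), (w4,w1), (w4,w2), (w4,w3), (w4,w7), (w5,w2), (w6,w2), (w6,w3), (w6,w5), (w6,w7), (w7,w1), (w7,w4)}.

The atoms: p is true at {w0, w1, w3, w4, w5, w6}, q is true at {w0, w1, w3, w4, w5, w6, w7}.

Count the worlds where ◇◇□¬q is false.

w0: successors {w1}; ◇□¬q there: w1:T. ✓
w1: successors {w1, w5, w6}; ◇□¬q there: w1:T, w5:F, w6:T. ✓
w2: successors {w0, w6}; ◇□¬q there: w0:F, w6:T. ✓
w3: successors {w0, w1, w4, w7}; ◇□¬q there: w0:F, w1:T, w4:F, w7:F. ✓
w4: successors {w0, w1, w2, w3, w7}; ◇□¬q there: w0:F, w1:T, w2:F, w3:F, w7:F. ✓
w5: successors {w2}; ◇□¬q there: w2:F. ✗
w6: successors {w2, w3, w5, w7}; ◇□¬q there: w2:F, w3:F, w5:F, w7:F. ✗
w7: successors {w1, w4}; ◇□¬q there: w1:T, w4:F. ✓
Satisfying worlds: {w0, w1, w2, w3, w4, w7}.
So ◇◇□¬q fails at the other 2 worlds.

2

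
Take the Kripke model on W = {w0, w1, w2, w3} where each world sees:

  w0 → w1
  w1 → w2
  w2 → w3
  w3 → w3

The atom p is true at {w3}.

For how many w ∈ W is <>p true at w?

w0: successors {w1}; p there: w1:F. ✗
w1: successors {w2}; p there: w2:F. ✗
w2: successors {w3}; p there: w3:T. ✓
w3: successors {w3}; p there: w3:T. ✓
Satisfying worlds: {w2, w3}.

2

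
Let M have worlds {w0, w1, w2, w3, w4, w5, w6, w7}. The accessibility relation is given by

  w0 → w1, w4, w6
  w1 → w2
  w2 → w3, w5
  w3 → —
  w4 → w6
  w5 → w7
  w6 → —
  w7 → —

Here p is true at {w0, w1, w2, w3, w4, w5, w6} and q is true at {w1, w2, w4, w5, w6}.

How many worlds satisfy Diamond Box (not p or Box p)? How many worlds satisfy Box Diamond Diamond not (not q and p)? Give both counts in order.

For Diamond Box (not p or Box p):
w0: successors {w1, w4, w6}; Box (not p or Box p) there: w1:T, w4:T, w6:T. ✓
w1: successors {w2}; Box (not p or Box p) there: w2:F. ✗
w2: successors {w3, w5}; Box (not p or Box p) there: w3:T, w5:T. ✓
w3: no successors, so Diamond Box (not p or Box p) fails. ✗
w4: successors {w6}; Box (not p or Box p) there: w6:T. ✓
w5: successors {w7}; Box (not p or Box p) there: w7:T. ✓
w6: no successors, so Diamond Box (not p or Box p) fails. ✗
w7: no successors, so Diamond Box (not p or Box p) fails. ✗
— 4 worlds.
For Box Diamond Diamond not (not q and p):
w0: successors {w1, w4, w6}; Diamond Diamond not (not q and p) there: w1:T, w4:F, w6:F. ✗
w1: successors {w2}; Diamond Diamond not (not q and p) there: w2:T. ✓
w2: successors {w3, w5}; Diamond Diamond not (not q and p) there: w3:F, w5:F. ✗
w3: no successors, so Box Diamond Diamond not (not q and p) holds vacuously. ✓
w4: successors {w6}; Diamond Diamond not (not q and p) there: w6:F. ✗
w5: successors {w7}; Diamond Diamond not (not q and p) there: w7:F. ✗
w6: no successors, so Box Diamond Diamond not (not q and p) holds vacuously. ✓
w7: no successors, so Box Diamond Diamond not (not q and p) holds vacuously. ✓
— 4 worlds.

4 and 4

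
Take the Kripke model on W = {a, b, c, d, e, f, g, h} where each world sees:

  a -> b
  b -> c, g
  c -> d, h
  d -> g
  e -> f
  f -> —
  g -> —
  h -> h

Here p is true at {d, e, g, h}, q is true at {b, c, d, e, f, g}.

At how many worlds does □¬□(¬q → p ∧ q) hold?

3

a: successors {b}; ¬□(¬q → p ∧ q) there: b:F. ✗
b: successors {c, g}; ¬□(¬q → p ∧ q) there: c:T, g:F. ✗
c: successors {d, h}; ¬□(¬q → p ∧ q) there: d:F, h:T. ✗
d: successors {g}; ¬□(¬q → p ∧ q) there: g:F. ✗
e: successors {f}; ¬□(¬q → p ∧ q) there: f:F. ✗
f: no successors, so □¬□(¬q → p ∧ q) holds vacuously. ✓
g: no successors, so □¬□(¬q → p ∧ q) holds vacuously. ✓
h: successors {h}; ¬□(¬q → p ∧ q) there: h:T. ✓
Satisfying worlds: {f, g, h}.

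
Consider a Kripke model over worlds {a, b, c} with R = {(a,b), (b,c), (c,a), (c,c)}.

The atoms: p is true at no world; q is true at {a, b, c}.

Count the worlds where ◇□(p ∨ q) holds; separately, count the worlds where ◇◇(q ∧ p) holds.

For ◇□(p ∨ q):
a: successors {b}; □(p ∨ q) there: b:T. ✓
b: successors {c}; □(p ∨ q) there: c:T. ✓
c: successors {a, c}; □(p ∨ q) there: a:T, c:T. ✓
— 3 worlds.
For ◇◇(q ∧ p):
a: successors {b}; ◇(q ∧ p) there: b:F. ✗
b: successors {c}; ◇(q ∧ p) there: c:F. ✗
c: successors {a, c}; ◇(q ∧ p) there: a:F, c:F. ✗
— 0 worlds.

3 and 0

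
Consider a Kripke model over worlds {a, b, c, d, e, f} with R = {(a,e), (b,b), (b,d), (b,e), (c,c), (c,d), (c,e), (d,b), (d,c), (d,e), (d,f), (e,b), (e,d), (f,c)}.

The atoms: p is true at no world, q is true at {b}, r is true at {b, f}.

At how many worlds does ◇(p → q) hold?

6

a: successors {e}; p → q there: e:T. ✓
b: successors {b, d, e}; p → q there: b:T, d:T, e:T. ✓
c: successors {c, d, e}; p → q there: c:T, d:T, e:T. ✓
d: successors {b, c, e, f}; p → q there: b:T, c:T, e:T, f:T. ✓
e: successors {b, d}; p → q there: b:T, d:T. ✓
f: successors {c}; p → q there: c:T. ✓
Satisfying worlds: {a, b, c, d, e, f}.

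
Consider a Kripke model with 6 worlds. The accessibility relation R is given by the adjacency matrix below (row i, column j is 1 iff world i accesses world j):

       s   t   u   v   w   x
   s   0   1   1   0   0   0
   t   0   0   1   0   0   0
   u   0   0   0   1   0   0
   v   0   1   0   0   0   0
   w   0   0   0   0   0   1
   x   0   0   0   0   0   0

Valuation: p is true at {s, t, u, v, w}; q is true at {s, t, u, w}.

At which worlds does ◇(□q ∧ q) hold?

s: successors {t, u}; □q ∧ q there: t:T, u:F. ✓
t: successors {u}; □q ∧ q there: u:F. ✗
u: successors {v}; □q ∧ q there: v:F. ✗
v: successors {t}; □q ∧ q there: t:T. ✓
w: successors {x}; □q ∧ q there: x:F. ✗
x: no successors, so ◇(□q ∧ q) fails. ✗

{s, v}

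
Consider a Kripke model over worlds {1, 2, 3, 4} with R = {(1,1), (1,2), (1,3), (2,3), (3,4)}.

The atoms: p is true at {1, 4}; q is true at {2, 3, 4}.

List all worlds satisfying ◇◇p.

1: successors {1, 2, 3}; ◇p there: 1:T, 2:F, 3:T. ✓
2: successors {3}; ◇p there: 3:T. ✓
3: successors {4}; ◇p there: 4:F. ✗
4: no successors, so ◇◇p fails. ✗

{1, 2}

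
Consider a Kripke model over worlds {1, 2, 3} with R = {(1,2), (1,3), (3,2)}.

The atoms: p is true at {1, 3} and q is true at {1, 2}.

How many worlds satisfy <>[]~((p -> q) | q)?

1: successors {2, 3}; []~((p -> q) | q) there: 2:T, 3:F. ✓
2: no successors, so <>[]~((p -> q) | q) fails. ✗
3: successors {2}; []~((p -> q) | q) there: 2:T. ✓
Satisfying worlds: {1, 3}.

2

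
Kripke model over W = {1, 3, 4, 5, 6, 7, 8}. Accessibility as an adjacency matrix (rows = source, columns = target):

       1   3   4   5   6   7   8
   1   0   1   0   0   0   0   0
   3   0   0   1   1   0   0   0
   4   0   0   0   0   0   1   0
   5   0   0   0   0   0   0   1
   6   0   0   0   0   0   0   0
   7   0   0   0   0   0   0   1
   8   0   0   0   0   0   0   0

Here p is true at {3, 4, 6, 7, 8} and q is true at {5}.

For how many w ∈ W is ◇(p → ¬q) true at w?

1: successors {3}; p → ¬q there: 3:T. ✓
3: successors {4, 5}; p → ¬q there: 4:T, 5:T. ✓
4: successors {7}; p → ¬q there: 7:T. ✓
5: successors {8}; p → ¬q there: 8:T. ✓
6: no successors, so ◇(p → ¬q) fails. ✗
7: successors {8}; p → ¬q there: 8:T. ✓
8: no successors, so ◇(p → ¬q) fails. ✗
Satisfying worlds: {1, 3, 4, 5, 7}.

5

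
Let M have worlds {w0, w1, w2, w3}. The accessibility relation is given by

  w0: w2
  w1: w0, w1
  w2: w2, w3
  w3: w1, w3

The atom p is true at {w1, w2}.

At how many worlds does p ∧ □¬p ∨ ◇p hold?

4

w0: p ∧ □¬p is F, ◇p is T. ✓
w1: p ∧ □¬p is F, ◇p is T. ✓
w2: p ∧ □¬p is F, ◇p is T. ✓
w3: p ∧ □¬p is F, ◇p is T. ✓
Satisfying worlds: {w0, w1, w2, w3}.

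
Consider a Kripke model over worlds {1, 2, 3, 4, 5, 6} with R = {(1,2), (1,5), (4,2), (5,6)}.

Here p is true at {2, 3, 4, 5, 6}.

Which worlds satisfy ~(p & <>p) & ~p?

1: ~(p & <>p) is T, ~p is T. ✓
2: ~(p & <>p) is T, ~p is F. ✗
3: ~(p & <>p) is T, ~p is F. ✗
4: ~(p & <>p) is F, ~p is F. ✗
5: ~(p & <>p) is F, ~p is F. ✗
6: ~(p & <>p) is T, ~p is F. ✗

{1}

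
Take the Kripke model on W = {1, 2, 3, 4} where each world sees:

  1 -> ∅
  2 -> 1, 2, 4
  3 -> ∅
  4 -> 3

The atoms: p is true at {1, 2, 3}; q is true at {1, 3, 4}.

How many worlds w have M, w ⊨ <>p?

2

1: no successors, so <>p fails. ✗
2: successors {1, 2, 4}; p there: 1:T, 2:T, 4:F. ✓
3: no successors, so <>p fails. ✗
4: successors {3}; p there: 3:T. ✓
Satisfying worlds: {2, 4}.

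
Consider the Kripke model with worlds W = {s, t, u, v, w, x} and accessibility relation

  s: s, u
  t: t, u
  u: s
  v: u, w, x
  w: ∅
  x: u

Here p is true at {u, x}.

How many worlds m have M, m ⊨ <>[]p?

1

s: successors {s, u}; []p there: s:F, u:F. ✗
t: successors {t, u}; []p there: t:F, u:F. ✗
u: successors {s}; []p there: s:F. ✗
v: successors {u, w, x}; []p there: u:F, w:T, x:T. ✓
w: no successors, so <>[]p fails. ✗
x: successors {u}; []p there: u:F. ✗
Satisfying worlds: {v}.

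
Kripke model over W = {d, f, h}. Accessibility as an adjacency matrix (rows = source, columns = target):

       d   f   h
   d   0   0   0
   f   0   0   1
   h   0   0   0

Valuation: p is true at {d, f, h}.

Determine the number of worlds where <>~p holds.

d: no successors, so <>~p fails. ✗
f: successors {h}; ~p there: h:F. ✗
h: no successors, so <>~p fails. ✗
Satisfying worlds: ∅.

0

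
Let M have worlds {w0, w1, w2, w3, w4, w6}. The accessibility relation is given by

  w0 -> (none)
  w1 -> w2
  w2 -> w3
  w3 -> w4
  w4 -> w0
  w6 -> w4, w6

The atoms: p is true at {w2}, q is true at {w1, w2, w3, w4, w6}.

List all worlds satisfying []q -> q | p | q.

w0: []q is T, q | p | q is F. ✗
w1: []q is T, q | p | q is T. ✓
w2: []q is T, q | p | q is T. ✓
w3: []q is T, q | p | q is T. ✓
w4: []q is F, q | p | q is T. ✓
w6: []q is T, q | p | q is T. ✓

{w1, w2, w3, w4, w6}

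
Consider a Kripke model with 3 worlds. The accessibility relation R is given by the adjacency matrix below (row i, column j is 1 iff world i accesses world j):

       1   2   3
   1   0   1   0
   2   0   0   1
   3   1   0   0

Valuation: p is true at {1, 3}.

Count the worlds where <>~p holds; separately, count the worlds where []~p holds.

For <>~p:
1: successors {2}; ~p there: 2:T. ✓
2: successors {3}; ~p there: 3:F. ✗
3: successors {1}; ~p there: 1:F. ✗
— 1 world.
For []~p:
1: successors {2}; ~p there: 2:T. ✓
2: successors {3}; ~p there: 3:F. ✗
3: successors {1}; ~p there: 1:F. ✗
— 1 world.

1 and 1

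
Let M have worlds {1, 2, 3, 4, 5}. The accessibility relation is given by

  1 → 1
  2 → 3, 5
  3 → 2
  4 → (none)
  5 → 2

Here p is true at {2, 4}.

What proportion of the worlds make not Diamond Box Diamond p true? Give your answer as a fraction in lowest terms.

3/5

1: Diamond Box Diamond p is F. ✓
2: Diamond Box Diamond p is F. ✓
3: Diamond Box Diamond p is T. ✗
4: Diamond Box Diamond p is F. ✓
5: Diamond Box Diamond p is T. ✗
That's 3 of 5 worlds, so 3/5.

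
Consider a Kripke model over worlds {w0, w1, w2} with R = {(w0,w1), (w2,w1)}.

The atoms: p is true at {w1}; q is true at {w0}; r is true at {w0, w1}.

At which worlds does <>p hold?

w0: successors {w1}; p there: w1:T. ✓
w1: no successors, so <>p fails. ✗
w2: successors {w1}; p there: w1:T. ✓

{w0, w2}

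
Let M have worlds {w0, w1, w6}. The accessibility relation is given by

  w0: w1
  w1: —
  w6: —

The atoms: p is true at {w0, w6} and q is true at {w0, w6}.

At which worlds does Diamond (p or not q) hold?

{w0}

w0: successors {w1}; p or not q there: w1:T. ✓
w1: no successors, so Diamond (p or not q) fails. ✗
w6: no successors, so Diamond (p or not q) fails. ✗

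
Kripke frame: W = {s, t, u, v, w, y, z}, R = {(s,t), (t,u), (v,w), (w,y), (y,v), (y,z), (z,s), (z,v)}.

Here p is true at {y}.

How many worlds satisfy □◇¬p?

5

s: successors {t}; ◇¬p there: t:T. ✓
t: successors {u}; ◇¬p there: u:F. ✗
u: no successors, so □◇¬p holds vacuously. ✓
v: successors {w}; ◇¬p there: w:F. ✗
w: successors {y}; ◇¬p there: y:T. ✓
y: successors {v, z}; ◇¬p there: v:T, z:T. ✓
z: successors {s, v}; ◇¬p there: s:T, v:T. ✓
Satisfying worlds: {s, u, w, y, z}.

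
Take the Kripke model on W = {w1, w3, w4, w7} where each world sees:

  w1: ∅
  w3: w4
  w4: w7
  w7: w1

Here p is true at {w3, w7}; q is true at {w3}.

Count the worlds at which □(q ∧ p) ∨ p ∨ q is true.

3

w1: □(q ∧ p) is T, p ∨ q is F. ✓
w3: □(q ∧ p) is F, p ∨ q is T. ✓
w4: □(q ∧ p) is F, p ∨ q is F. ✗
w7: □(q ∧ p) is F, p ∨ q is T. ✓
Satisfying worlds: {w1, w3, w7}.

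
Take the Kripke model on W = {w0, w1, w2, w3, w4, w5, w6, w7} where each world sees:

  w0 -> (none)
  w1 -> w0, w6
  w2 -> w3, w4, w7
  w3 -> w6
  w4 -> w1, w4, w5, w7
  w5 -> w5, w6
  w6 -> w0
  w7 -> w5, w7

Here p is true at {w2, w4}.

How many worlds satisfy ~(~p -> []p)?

w0: ~p -> []p is T. ✗
w1: ~p -> []p is F. ✓
w2: ~p -> []p is T. ✗
w3: ~p -> []p is F. ✓
w4: ~p -> []p is T. ✗
w5: ~p -> []p is F. ✓
w6: ~p -> []p is F. ✓
w7: ~p -> []p is F. ✓
Satisfying worlds: {w1, w3, w5, w6, w7}.

5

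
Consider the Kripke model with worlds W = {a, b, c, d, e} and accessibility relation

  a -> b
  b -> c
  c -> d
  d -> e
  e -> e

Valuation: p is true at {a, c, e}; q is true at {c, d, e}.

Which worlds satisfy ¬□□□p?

a: □□□p is F. ✓
b: □□□p is T. ✗
c: □□□p is T. ✗
d: □□□p is T. ✗
e: □□□p is T. ✗

{a}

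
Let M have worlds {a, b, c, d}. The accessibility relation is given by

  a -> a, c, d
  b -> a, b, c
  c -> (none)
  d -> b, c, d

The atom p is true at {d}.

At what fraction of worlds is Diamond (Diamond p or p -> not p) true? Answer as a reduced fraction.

a: successors {a, c, d}; Diamond p or p -> not p there: a:T, c:T, d:F. ✓
b: successors {a, b, c}; Diamond p or p -> not p there: a:T, b:T, c:T. ✓
c: no successors, so Diamond (Diamond p or p -> not p) fails. ✗
d: successors {b, c, d}; Diamond p or p -> not p there: b:T, c:T, d:F. ✓
That's 3 of 4 worlds, so 3/4.

3/4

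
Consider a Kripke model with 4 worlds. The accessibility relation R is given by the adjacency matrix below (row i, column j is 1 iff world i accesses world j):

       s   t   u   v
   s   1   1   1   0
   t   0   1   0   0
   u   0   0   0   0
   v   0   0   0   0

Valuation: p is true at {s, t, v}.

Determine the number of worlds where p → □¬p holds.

s: p is T, □¬p is F. ✗
t: p is T, □¬p is F. ✗
u: p is F, □¬p is T. ✓
v: p is T, □¬p is T. ✓
Satisfying worlds: {u, v}.

2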